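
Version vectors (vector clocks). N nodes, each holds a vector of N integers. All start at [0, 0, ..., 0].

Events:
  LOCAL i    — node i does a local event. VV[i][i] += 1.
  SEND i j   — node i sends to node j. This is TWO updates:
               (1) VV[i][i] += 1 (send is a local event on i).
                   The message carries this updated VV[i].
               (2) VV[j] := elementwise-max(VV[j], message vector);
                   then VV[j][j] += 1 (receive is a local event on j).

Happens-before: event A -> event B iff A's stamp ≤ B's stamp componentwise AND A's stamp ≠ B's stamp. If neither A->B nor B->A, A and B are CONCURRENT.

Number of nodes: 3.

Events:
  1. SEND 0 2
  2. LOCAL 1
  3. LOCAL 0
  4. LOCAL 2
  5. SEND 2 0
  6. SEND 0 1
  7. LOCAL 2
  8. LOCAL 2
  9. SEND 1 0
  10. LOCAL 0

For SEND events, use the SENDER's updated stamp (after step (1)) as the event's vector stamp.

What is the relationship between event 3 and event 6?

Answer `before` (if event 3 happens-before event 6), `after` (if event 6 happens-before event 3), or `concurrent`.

Answer: before

Derivation:
Initial: VV[0]=[0, 0, 0]
Initial: VV[1]=[0, 0, 0]
Initial: VV[2]=[0, 0, 0]
Event 1: SEND 0->2: VV[0][0]++ -> VV[0]=[1, 0, 0], msg_vec=[1, 0, 0]; VV[2]=max(VV[2],msg_vec) then VV[2][2]++ -> VV[2]=[1, 0, 1]
Event 2: LOCAL 1: VV[1][1]++ -> VV[1]=[0, 1, 0]
Event 3: LOCAL 0: VV[0][0]++ -> VV[0]=[2, 0, 0]
Event 4: LOCAL 2: VV[2][2]++ -> VV[2]=[1, 0, 2]
Event 5: SEND 2->0: VV[2][2]++ -> VV[2]=[1, 0, 3], msg_vec=[1, 0, 3]; VV[0]=max(VV[0],msg_vec) then VV[0][0]++ -> VV[0]=[3, 0, 3]
Event 6: SEND 0->1: VV[0][0]++ -> VV[0]=[4, 0, 3], msg_vec=[4, 0, 3]; VV[1]=max(VV[1],msg_vec) then VV[1][1]++ -> VV[1]=[4, 2, 3]
Event 7: LOCAL 2: VV[2][2]++ -> VV[2]=[1, 0, 4]
Event 8: LOCAL 2: VV[2][2]++ -> VV[2]=[1, 0, 5]
Event 9: SEND 1->0: VV[1][1]++ -> VV[1]=[4, 3, 3], msg_vec=[4, 3, 3]; VV[0]=max(VV[0],msg_vec) then VV[0][0]++ -> VV[0]=[5, 3, 3]
Event 10: LOCAL 0: VV[0][0]++ -> VV[0]=[6, 3, 3]
Event 3 stamp: [2, 0, 0]
Event 6 stamp: [4, 0, 3]
[2, 0, 0] <= [4, 0, 3]? True
[4, 0, 3] <= [2, 0, 0]? False
Relation: before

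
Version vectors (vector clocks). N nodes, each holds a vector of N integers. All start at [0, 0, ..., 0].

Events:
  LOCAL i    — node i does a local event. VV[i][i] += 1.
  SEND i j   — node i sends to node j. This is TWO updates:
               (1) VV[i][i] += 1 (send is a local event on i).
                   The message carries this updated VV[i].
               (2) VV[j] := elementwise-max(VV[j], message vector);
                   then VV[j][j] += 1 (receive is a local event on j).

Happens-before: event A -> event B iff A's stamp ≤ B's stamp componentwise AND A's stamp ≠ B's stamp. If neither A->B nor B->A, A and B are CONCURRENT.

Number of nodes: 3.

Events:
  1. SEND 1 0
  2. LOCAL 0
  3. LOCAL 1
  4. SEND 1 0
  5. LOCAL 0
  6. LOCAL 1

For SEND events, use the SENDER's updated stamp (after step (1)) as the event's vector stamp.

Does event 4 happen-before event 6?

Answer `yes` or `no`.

Answer: yes

Derivation:
Initial: VV[0]=[0, 0, 0]
Initial: VV[1]=[0, 0, 0]
Initial: VV[2]=[0, 0, 0]
Event 1: SEND 1->0: VV[1][1]++ -> VV[1]=[0, 1, 0], msg_vec=[0, 1, 0]; VV[0]=max(VV[0],msg_vec) then VV[0][0]++ -> VV[0]=[1, 1, 0]
Event 2: LOCAL 0: VV[0][0]++ -> VV[0]=[2, 1, 0]
Event 3: LOCAL 1: VV[1][1]++ -> VV[1]=[0, 2, 0]
Event 4: SEND 1->0: VV[1][1]++ -> VV[1]=[0, 3, 0], msg_vec=[0, 3, 0]; VV[0]=max(VV[0],msg_vec) then VV[0][0]++ -> VV[0]=[3, 3, 0]
Event 5: LOCAL 0: VV[0][0]++ -> VV[0]=[4, 3, 0]
Event 6: LOCAL 1: VV[1][1]++ -> VV[1]=[0, 4, 0]
Event 4 stamp: [0, 3, 0]
Event 6 stamp: [0, 4, 0]
[0, 3, 0] <= [0, 4, 0]? True. Equal? False. Happens-before: True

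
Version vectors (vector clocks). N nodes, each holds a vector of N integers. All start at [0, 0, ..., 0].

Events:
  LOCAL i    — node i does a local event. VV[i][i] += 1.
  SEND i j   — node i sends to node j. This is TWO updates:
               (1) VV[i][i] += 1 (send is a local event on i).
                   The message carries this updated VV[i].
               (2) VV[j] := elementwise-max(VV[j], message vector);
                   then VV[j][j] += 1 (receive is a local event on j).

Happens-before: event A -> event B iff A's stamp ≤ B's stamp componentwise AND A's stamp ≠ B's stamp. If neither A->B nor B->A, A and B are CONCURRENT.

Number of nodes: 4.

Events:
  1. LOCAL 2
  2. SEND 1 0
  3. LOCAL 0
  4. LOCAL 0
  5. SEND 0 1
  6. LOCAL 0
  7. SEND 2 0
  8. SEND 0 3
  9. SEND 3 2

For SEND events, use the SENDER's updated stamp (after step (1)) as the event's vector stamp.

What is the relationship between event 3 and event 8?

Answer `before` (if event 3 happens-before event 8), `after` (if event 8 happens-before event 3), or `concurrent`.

Initial: VV[0]=[0, 0, 0, 0]
Initial: VV[1]=[0, 0, 0, 0]
Initial: VV[2]=[0, 0, 0, 0]
Initial: VV[3]=[0, 0, 0, 0]
Event 1: LOCAL 2: VV[2][2]++ -> VV[2]=[0, 0, 1, 0]
Event 2: SEND 1->0: VV[1][1]++ -> VV[1]=[0, 1, 0, 0], msg_vec=[0, 1, 0, 0]; VV[0]=max(VV[0],msg_vec) then VV[0][0]++ -> VV[0]=[1, 1, 0, 0]
Event 3: LOCAL 0: VV[0][0]++ -> VV[0]=[2, 1, 0, 0]
Event 4: LOCAL 0: VV[0][0]++ -> VV[0]=[3, 1, 0, 0]
Event 5: SEND 0->1: VV[0][0]++ -> VV[0]=[4, 1, 0, 0], msg_vec=[4, 1, 0, 0]; VV[1]=max(VV[1],msg_vec) then VV[1][1]++ -> VV[1]=[4, 2, 0, 0]
Event 6: LOCAL 0: VV[0][0]++ -> VV[0]=[5, 1, 0, 0]
Event 7: SEND 2->0: VV[2][2]++ -> VV[2]=[0, 0, 2, 0], msg_vec=[0, 0, 2, 0]; VV[0]=max(VV[0],msg_vec) then VV[0][0]++ -> VV[0]=[6, 1, 2, 0]
Event 8: SEND 0->3: VV[0][0]++ -> VV[0]=[7, 1, 2, 0], msg_vec=[7, 1, 2, 0]; VV[3]=max(VV[3],msg_vec) then VV[3][3]++ -> VV[3]=[7, 1, 2, 1]
Event 9: SEND 3->2: VV[3][3]++ -> VV[3]=[7, 1, 2, 2], msg_vec=[7, 1, 2, 2]; VV[2]=max(VV[2],msg_vec) then VV[2][2]++ -> VV[2]=[7, 1, 3, 2]
Event 3 stamp: [2, 1, 0, 0]
Event 8 stamp: [7, 1, 2, 0]
[2, 1, 0, 0] <= [7, 1, 2, 0]? True
[7, 1, 2, 0] <= [2, 1, 0, 0]? False
Relation: before

Answer: before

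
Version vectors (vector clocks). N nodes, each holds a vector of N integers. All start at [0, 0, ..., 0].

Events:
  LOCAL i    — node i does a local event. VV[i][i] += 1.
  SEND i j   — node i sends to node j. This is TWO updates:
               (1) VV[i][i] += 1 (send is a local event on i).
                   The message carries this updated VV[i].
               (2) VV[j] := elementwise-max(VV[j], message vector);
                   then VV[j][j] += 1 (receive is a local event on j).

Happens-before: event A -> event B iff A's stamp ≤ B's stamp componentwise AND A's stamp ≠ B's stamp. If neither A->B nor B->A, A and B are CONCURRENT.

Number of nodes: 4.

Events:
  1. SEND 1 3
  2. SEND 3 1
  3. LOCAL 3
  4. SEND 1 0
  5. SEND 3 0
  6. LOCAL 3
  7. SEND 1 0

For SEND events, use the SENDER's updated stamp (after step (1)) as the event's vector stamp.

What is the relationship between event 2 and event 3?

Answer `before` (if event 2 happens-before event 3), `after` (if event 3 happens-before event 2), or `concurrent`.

Answer: before

Derivation:
Initial: VV[0]=[0, 0, 0, 0]
Initial: VV[1]=[0, 0, 0, 0]
Initial: VV[2]=[0, 0, 0, 0]
Initial: VV[3]=[0, 0, 0, 0]
Event 1: SEND 1->3: VV[1][1]++ -> VV[1]=[0, 1, 0, 0], msg_vec=[0, 1, 0, 0]; VV[3]=max(VV[3],msg_vec) then VV[3][3]++ -> VV[3]=[0, 1, 0, 1]
Event 2: SEND 3->1: VV[3][3]++ -> VV[3]=[0, 1, 0, 2], msg_vec=[0, 1, 0, 2]; VV[1]=max(VV[1],msg_vec) then VV[1][1]++ -> VV[1]=[0, 2, 0, 2]
Event 3: LOCAL 3: VV[3][3]++ -> VV[3]=[0, 1, 0, 3]
Event 4: SEND 1->0: VV[1][1]++ -> VV[1]=[0, 3, 0, 2], msg_vec=[0, 3, 0, 2]; VV[0]=max(VV[0],msg_vec) then VV[0][0]++ -> VV[0]=[1, 3, 0, 2]
Event 5: SEND 3->0: VV[3][3]++ -> VV[3]=[0, 1, 0, 4], msg_vec=[0, 1, 0, 4]; VV[0]=max(VV[0],msg_vec) then VV[0][0]++ -> VV[0]=[2, 3, 0, 4]
Event 6: LOCAL 3: VV[3][3]++ -> VV[3]=[0, 1, 0, 5]
Event 7: SEND 1->0: VV[1][1]++ -> VV[1]=[0, 4, 0, 2], msg_vec=[0, 4, 0, 2]; VV[0]=max(VV[0],msg_vec) then VV[0][0]++ -> VV[0]=[3, 4, 0, 4]
Event 2 stamp: [0, 1, 0, 2]
Event 3 stamp: [0, 1, 0, 3]
[0, 1, 0, 2] <= [0, 1, 0, 3]? True
[0, 1, 0, 3] <= [0, 1, 0, 2]? False
Relation: before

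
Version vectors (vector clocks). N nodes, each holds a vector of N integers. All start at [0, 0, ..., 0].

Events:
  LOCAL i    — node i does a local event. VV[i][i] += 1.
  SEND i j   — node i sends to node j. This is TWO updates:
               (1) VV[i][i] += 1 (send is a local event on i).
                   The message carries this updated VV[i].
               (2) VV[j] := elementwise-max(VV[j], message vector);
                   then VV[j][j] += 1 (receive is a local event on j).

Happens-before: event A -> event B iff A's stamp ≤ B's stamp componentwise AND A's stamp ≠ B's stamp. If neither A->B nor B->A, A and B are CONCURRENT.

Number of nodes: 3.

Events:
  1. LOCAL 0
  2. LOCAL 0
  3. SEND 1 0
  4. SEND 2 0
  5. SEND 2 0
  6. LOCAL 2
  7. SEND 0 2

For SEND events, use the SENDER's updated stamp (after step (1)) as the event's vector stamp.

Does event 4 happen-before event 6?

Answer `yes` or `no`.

Answer: yes

Derivation:
Initial: VV[0]=[0, 0, 0]
Initial: VV[1]=[0, 0, 0]
Initial: VV[2]=[0, 0, 0]
Event 1: LOCAL 0: VV[0][0]++ -> VV[0]=[1, 0, 0]
Event 2: LOCAL 0: VV[0][0]++ -> VV[0]=[2, 0, 0]
Event 3: SEND 1->0: VV[1][1]++ -> VV[1]=[0, 1, 0], msg_vec=[0, 1, 0]; VV[0]=max(VV[0],msg_vec) then VV[0][0]++ -> VV[0]=[3, 1, 0]
Event 4: SEND 2->0: VV[2][2]++ -> VV[2]=[0, 0, 1], msg_vec=[0, 0, 1]; VV[0]=max(VV[0],msg_vec) then VV[0][0]++ -> VV[0]=[4, 1, 1]
Event 5: SEND 2->0: VV[2][2]++ -> VV[2]=[0, 0, 2], msg_vec=[0, 0, 2]; VV[0]=max(VV[0],msg_vec) then VV[0][0]++ -> VV[0]=[5, 1, 2]
Event 6: LOCAL 2: VV[2][2]++ -> VV[2]=[0, 0, 3]
Event 7: SEND 0->2: VV[0][0]++ -> VV[0]=[6, 1, 2], msg_vec=[6, 1, 2]; VV[2]=max(VV[2],msg_vec) then VV[2][2]++ -> VV[2]=[6, 1, 4]
Event 4 stamp: [0, 0, 1]
Event 6 stamp: [0, 0, 3]
[0, 0, 1] <= [0, 0, 3]? True. Equal? False. Happens-before: True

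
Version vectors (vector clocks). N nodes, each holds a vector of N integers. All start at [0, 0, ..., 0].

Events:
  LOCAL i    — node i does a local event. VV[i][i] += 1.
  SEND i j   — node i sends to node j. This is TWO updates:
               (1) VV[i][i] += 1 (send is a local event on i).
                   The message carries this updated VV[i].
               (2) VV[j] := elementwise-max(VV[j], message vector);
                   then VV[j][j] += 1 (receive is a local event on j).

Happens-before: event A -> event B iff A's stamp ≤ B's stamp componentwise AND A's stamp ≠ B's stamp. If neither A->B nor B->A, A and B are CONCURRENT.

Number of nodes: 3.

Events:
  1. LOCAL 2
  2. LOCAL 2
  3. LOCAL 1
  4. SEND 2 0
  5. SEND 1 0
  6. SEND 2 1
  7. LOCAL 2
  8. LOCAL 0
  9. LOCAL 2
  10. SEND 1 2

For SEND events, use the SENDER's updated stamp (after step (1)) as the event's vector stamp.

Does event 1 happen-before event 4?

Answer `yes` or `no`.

Answer: yes

Derivation:
Initial: VV[0]=[0, 0, 0]
Initial: VV[1]=[0, 0, 0]
Initial: VV[2]=[0, 0, 0]
Event 1: LOCAL 2: VV[2][2]++ -> VV[2]=[0, 0, 1]
Event 2: LOCAL 2: VV[2][2]++ -> VV[2]=[0, 0, 2]
Event 3: LOCAL 1: VV[1][1]++ -> VV[1]=[0, 1, 0]
Event 4: SEND 2->0: VV[2][2]++ -> VV[2]=[0, 0, 3], msg_vec=[0, 0, 3]; VV[0]=max(VV[0],msg_vec) then VV[0][0]++ -> VV[0]=[1, 0, 3]
Event 5: SEND 1->0: VV[1][1]++ -> VV[1]=[0, 2, 0], msg_vec=[0, 2, 0]; VV[0]=max(VV[0],msg_vec) then VV[0][0]++ -> VV[0]=[2, 2, 3]
Event 6: SEND 2->1: VV[2][2]++ -> VV[2]=[0, 0, 4], msg_vec=[0, 0, 4]; VV[1]=max(VV[1],msg_vec) then VV[1][1]++ -> VV[1]=[0, 3, 4]
Event 7: LOCAL 2: VV[2][2]++ -> VV[2]=[0, 0, 5]
Event 8: LOCAL 0: VV[0][0]++ -> VV[0]=[3, 2, 3]
Event 9: LOCAL 2: VV[2][2]++ -> VV[2]=[0, 0, 6]
Event 10: SEND 1->2: VV[1][1]++ -> VV[1]=[0, 4, 4], msg_vec=[0, 4, 4]; VV[2]=max(VV[2],msg_vec) then VV[2][2]++ -> VV[2]=[0, 4, 7]
Event 1 stamp: [0, 0, 1]
Event 4 stamp: [0, 0, 3]
[0, 0, 1] <= [0, 0, 3]? True. Equal? False. Happens-before: True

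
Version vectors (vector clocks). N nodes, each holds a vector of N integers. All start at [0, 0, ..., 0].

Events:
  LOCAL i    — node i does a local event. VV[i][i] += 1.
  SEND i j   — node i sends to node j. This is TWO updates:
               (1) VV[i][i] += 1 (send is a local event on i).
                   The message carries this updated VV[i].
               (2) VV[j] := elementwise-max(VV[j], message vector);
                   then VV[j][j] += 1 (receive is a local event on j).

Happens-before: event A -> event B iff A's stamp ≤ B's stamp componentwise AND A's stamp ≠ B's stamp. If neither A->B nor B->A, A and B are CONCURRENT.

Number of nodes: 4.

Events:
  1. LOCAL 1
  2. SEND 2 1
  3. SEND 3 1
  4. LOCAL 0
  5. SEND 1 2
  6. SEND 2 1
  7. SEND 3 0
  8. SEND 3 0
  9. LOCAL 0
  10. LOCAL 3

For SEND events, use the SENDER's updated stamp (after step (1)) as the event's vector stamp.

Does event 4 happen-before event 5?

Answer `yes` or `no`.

Initial: VV[0]=[0, 0, 0, 0]
Initial: VV[1]=[0, 0, 0, 0]
Initial: VV[2]=[0, 0, 0, 0]
Initial: VV[3]=[0, 0, 0, 0]
Event 1: LOCAL 1: VV[1][1]++ -> VV[1]=[0, 1, 0, 0]
Event 2: SEND 2->1: VV[2][2]++ -> VV[2]=[0, 0, 1, 0], msg_vec=[0, 0, 1, 0]; VV[1]=max(VV[1],msg_vec) then VV[1][1]++ -> VV[1]=[0, 2, 1, 0]
Event 3: SEND 3->1: VV[3][3]++ -> VV[3]=[0, 0, 0, 1], msg_vec=[0, 0, 0, 1]; VV[1]=max(VV[1],msg_vec) then VV[1][1]++ -> VV[1]=[0, 3, 1, 1]
Event 4: LOCAL 0: VV[0][0]++ -> VV[0]=[1, 0, 0, 0]
Event 5: SEND 1->2: VV[1][1]++ -> VV[1]=[0, 4, 1, 1], msg_vec=[0, 4, 1, 1]; VV[2]=max(VV[2],msg_vec) then VV[2][2]++ -> VV[2]=[0, 4, 2, 1]
Event 6: SEND 2->1: VV[2][2]++ -> VV[2]=[0, 4, 3, 1], msg_vec=[0, 4, 3, 1]; VV[1]=max(VV[1],msg_vec) then VV[1][1]++ -> VV[1]=[0, 5, 3, 1]
Event 7: SEND 3->0: VV[3][3]++ -> VV[3]=[0, 0, 0, 2], msg_vec=[0, 0, 0, 2]; VV[0]=max(VV[0],msg_vec) then VV[0][0]++ -> VV[0]=[2, 0, 0, 2]
Event 8: SEND 3->0: VV[3][3]++ -> VV[3]=[0, 0, 0, 3], msg_vec=[0, 0, 0, 3]; VV[0]=max(VV[0],msg_vec) then VV[0][0]++ -> VV[0]=[3, 0, 0, 3]
Event 9: LOCAL 0: VV[0][0]++ -> VV[0]=[4, 0, 0, 3]
Event 10: LOCAL 3: VV[3][3]++ -> VV[3]=[0, 0, 0, 4]
Event 4 stamp: [1, 0, 0, 0]
Event 5 stamp: [0, 4, 1, 1]
[1, 0, 0, 0] <= [0, 4, 1, 1]? False. Equal? False. Happens-before: False

Answer: no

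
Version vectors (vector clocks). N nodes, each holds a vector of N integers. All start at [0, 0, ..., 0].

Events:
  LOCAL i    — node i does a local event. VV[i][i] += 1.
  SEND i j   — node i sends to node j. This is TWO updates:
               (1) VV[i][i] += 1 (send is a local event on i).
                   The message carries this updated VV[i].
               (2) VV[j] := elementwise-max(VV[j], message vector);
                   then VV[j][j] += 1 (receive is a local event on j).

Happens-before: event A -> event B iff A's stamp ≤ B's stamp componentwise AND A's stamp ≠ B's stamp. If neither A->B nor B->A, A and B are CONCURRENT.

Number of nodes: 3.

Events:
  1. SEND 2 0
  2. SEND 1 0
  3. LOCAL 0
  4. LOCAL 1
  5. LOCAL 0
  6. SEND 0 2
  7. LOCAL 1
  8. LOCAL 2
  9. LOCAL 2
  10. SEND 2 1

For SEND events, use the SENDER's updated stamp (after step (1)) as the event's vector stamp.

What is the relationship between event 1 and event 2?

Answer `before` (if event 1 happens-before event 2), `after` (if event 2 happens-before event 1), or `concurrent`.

Initial: VV[0]=[0, 0, 0]
Initial: VV[1]=[0, 0, 0]
Initial: VV[2]=[0, 0, 0]
Event 1: SEND 2->0: VV[2][2]++ -> VV[2]=[0, 0, 1], msg_vec=[0, 0, 1]; VV[0]=max(VV[0],msg_vec) then VV[0][0]++ -> VV[0]=[1, 0, 1]
Event 2: SEND 1->0: VV[1][1]++ -> VV[1]=[0, 1, 0], msg_vec=[0, 1, 0]; VV[0]=max(VV[0],msg_vec) then VV[0][0]++ -> VV[0]=[2, 1, 1]
Event 3: LOCAL 0: VV[0][0]++ -> VV[0]=[3, 1, 1]
Event 4: LOCAL 1: VV[1][1]++ -> VV[1]=[0, 2, 0]
Event 5: LOCAL 0: VV[0][0]++ -> VV[0]=[4, 1, 1]
Event 6: SEND 0->2: VV[0][0]++ -> VV[0]=[5, 1, 1], msg_vec=[5, 1, 1]; VV[2]=max(VV[2],msg_vec) then VV[2][2]++ -> VV[2]=[5, 1, 2]
Event 7: LOCAL 1: VV[1][1]++ -> VV[1]=[0, 3, 0]
Event 8: LOCAL 2: VV[2][2]++ -> VV[2]=[5, 1, 3]
Event 9: LOCAL 2: VV[2][2]++ -> VV[2]=[5, 1, 4]
Event 10: SEND 2->1: VV[2][2]++ -> VV[2]=[5, 1, 5], msg_vec=[5, 1, 5]; VV[1]=max(VV[1],msg_vec) then VV[1][1]++ -> VV[1]=[5, 4, 5]
Event 1 stamp: [0, 0, 1]
Event 2 stamp: [0, 1, 0]
[0, 0, 1] <= [0, 1, 0]? False
[0, 1, 0] <= [0, 0, 1]? False
Relation: concurrent

Answer: concurrent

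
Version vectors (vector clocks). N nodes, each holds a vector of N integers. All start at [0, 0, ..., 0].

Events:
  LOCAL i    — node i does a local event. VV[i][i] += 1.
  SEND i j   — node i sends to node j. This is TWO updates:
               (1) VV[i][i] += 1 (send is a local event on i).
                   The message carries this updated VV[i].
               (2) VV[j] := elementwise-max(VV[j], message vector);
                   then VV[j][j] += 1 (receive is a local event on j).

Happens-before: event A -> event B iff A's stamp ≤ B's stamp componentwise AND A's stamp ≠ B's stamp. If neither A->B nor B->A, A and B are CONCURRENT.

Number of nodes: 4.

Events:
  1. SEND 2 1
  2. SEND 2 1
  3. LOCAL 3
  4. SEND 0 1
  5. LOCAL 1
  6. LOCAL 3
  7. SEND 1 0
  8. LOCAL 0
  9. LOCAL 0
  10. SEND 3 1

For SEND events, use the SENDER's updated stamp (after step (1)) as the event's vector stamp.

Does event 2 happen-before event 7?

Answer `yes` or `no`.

Initial: VV[0]=[0, 0, 0, 0]
Initial: VV[1]=[0, 0, 0, 0]
Initial: VV[2]=[0, 0, 0, 0]
Initial: VV[3]=[0, 0, 0, 0]
Event 1: SEND 2->1: VV[2][2]++ -> VV[2]=[0, 0, 1, 0], msg_vec=[0, 0, 1, 0]; VV[1]=max(VV[1],msg_vec) then VV[1][1]++ -> VV[1]=[0, 1, 1, 0]
Event 2: SEND 2->1: VV[2][2]++ -> VV[2]=[0, 0, 2, 0], msg_vec=[0, 0, 2, 0]; VV[1]=max(VV[1],msg_vec) then VV[1][1]++ -> VV[1]=[0, 2, 2, 0]
Event 3: LOCAL 3: VV[3][3]++ -> VV[3]=[0, 0, 0, 1]
Event 4: SEND 0->1: VV[0][0]++ -> VV[0]=[1, 0, 0, 0], msg_vec=[1, 0, 0, 0]; VV[1]=max(VV[1],msg_vec) then VV[1][1]++ -> VV[1]=[1, 3, 2, 0]
Event 5: LOCAL 1: VV[1][1]++ -> VV[1]=[1, 4, 2, 0]
Event 6: LOCAL 3: VV[3][3]++ -> VV[3]=[0, 0, 0, 2]
Event 7: SEND 1->0: VV[1][1]++ -> VV[1]=[1, 5, 2, 0], msg_vec=[1, 5, 2, 0]; VV[0]=max(VV[0],msg_vec) then VV[0][0]++ -> VV[0]=[2, 5, 2, 0]
Event 8: LOCAL 0: VV[0][0]++ -> VV[0]=[3, 5, 2, 0]
Event 9: LOCAL 0: VV[0][0]++ -> VV[0]=[4, 5, 2, 0]
Event 10: SEND 3->1: VV[3][3]++ -> VV[3]=[0, 0, 0, 3], msg_vec=[0, 0, 0, 3]; VV[1]=max(VV[1],msg_vec) then VV[1][1]++ -> VV[1]=[1, 6, 2, 3]
Event 2 stamp: [0, 0, 2, 0]
Event 7 stamp: [1, 5, 2, 0]
[0, 0, 2, 0] <= [1, 5, 2, 0]? True. Equal? False. Happens-before: True

Answer: yes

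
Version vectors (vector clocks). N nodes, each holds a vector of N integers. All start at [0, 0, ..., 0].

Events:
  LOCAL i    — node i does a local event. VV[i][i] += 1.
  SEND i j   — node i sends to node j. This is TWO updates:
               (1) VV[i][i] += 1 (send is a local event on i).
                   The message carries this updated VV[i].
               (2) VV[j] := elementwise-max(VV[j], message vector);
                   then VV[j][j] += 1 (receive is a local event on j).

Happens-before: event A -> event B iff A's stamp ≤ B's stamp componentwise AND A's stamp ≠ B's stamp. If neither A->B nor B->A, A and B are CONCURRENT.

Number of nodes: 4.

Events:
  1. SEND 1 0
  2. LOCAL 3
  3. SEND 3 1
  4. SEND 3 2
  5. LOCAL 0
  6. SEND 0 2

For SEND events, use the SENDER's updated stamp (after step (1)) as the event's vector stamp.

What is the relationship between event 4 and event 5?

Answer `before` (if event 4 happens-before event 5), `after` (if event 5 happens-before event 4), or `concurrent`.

Answer: concurrent

Derivation:
Initial: VV[0]=[0, 0, 0, 0]
Initial: VV[1]=[0, 0, 0, 0]
Initial: VV[2]=[0, 0, 0, 0]
Initial: VV[3]=[0, 0, 0, 0]
Event 1: SEND 1->0: VV[1][1]++ -> VV[1]=[0, 1, 0, 0], msg_vec=[0, 1, 0, 0]; VV[0]=max(VV[0],msg_vec) then VV[0][0]++ -> VV[0]=[1, 1, 0, 0]
Event 2: LOCAL 3: VV[3][3]++ -> VV[3]=[0, 0, 0, 1]
Event 3: SEND 3->1: VV[3][3]++ -> VV[3]=[0, 0, 0, 2], msg_vec=[0, 0, 0, 2]; VV[1]=max(VV[1],msg_vec) then VV[1][1]++ -> VV[1]=[0, 2, 0, 2]
Event 4: SEND 3->2: VV[3][3]++ -> VV[3]=[0, 0, 0, 3], msg_vec=[0, 0, 0, 3]; VV[2]=max(VV[2],msg_vec) then VV[2][2]++ -> VV[2]=[0, 0, 1, 3]
Event 5: LOCAL 0: VV[0][0]++ -> VV[0]=[2, 1, 0, 0]
Event 6: SEND 0->2: VV[0][0]++ -> VV[0]=[3, 1, 0, 0], msg_vec=[3, 1, 0, 0]; VV[2]=max(VV[2],msg_vec) then VV[2][2]++ -> VV[2]=[3, 1, 2, 3]
Event 4 stamp: [0, 0, 0, 3]
Event 5 stamp: [2, 1, 0, 0]
[0, 0, 0, 3] <= [2, 1, 0, 0]? False
[2, 1, 0, 0] <= [0, 0, 0, 3]? False
Relation: concurrent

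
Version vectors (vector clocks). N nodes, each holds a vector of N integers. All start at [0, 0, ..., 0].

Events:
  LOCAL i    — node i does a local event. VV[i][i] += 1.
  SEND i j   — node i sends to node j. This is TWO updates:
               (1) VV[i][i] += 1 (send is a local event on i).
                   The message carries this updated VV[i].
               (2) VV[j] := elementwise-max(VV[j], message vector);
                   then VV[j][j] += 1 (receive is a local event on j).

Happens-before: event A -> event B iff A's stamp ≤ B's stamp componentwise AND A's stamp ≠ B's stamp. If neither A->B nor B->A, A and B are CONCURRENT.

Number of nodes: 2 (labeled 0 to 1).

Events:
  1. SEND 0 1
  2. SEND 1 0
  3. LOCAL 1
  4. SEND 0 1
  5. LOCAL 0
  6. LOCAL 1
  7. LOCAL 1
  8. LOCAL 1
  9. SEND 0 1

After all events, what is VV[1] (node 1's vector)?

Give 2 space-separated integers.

Answer: 5 8

Derivation:
Initial: VV[0]=[0, 0]
Initial: VV[1]=[0, 0]
Event 1: SEND 0->1: VV[0][0]++ -> VV[0]=[1, 0], msg_vec=[1, 0]; VV[1]=max(VV[1],msg_vec) then VV[1][1]++ -> VV[1]=[1, 1]
Event 2: SEND 1->0: VV[1][1]++ -> VV[1]=[1, 2], msg_vec=[1, 2]; VV[0]=max(VV[0],msg_vec) then VV[0][0]++ -> VV[0]=[2, 2]
Event 3: LOCAL 1: VV[1][1]++ -> VV[1]=[1, 3]
Event 4: SEND 0->1: VV[0][0]++ -> VV[0]=[3, 2], msg_vec=[3, 2]; VV[1]=max(VV[1],msg_vec) then VV[1][1]++ -> VV[1]=[3, 4]
Event 5: LOCAL 0: VV[0][0]++ -> VV[0]=[4, 2]
Event 6: LOCAL 1: VV[1][1]++ -> VV[1]=[3, 5]
Event 7: LOCAL 1: VV[1][1]++ -> VV[1]=[3, 6]
Event 8: LOCAL 1: VV[1][1]++ -> VV[1]=[3, 7]
Event 9: SEND 0->1: VV[0][0]++ -> VV[0]=[5, 2], msg_vec=[5, 2]; VV[1]=max(VV[1],msg_vec) then VV[1][1]++ -> VV[1]=[5, 8]
Final vectors: VV[0]=[5, 2]; VV[1]=[5, 8]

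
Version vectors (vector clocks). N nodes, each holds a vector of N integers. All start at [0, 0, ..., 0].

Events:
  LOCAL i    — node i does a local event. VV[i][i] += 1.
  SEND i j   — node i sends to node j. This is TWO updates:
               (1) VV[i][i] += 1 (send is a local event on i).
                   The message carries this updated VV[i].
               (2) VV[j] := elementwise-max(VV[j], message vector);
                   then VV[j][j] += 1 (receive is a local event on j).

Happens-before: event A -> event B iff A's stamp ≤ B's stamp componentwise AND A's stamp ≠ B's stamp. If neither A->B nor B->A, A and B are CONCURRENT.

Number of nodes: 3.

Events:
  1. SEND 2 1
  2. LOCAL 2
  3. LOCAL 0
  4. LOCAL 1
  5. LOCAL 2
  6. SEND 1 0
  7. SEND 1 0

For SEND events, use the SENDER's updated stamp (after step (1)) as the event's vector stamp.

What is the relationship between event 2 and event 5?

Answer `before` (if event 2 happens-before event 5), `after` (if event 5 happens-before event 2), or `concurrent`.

Initial: VV[0]=[0, 0, 0]
Initial: VV[1]=[0, 0, 0]
Initial: VV[2]=[0, 0, 0]
Event 1: SEND 2->1: VV[2][2]++ -> VV[2]=[0, 0, 1], msg_vec=[0, 0, 1]; VV[1]=max(VV[1],msg_vec) then VV[1][1]++ -> VV[1]=[0, 1, 1]
Event 2: LOCAL 2: VV[2][2]++ -> VV[2]=[0, 0, 2]
Event 3: LOCAL 0: VV[0][0]++ -> VV[0]=[1, 0, 0]
Event 4: LOCAL 1: VV[1][1]++ -> VV[1]=[0, 2, 1]
Event 5: LOCAL 2: VV[2][2]++ -> VV[2]=[0, 0, 3]
Event 6: SEND 1->0: VV[1][1]++ -> VV[1]=[0, 3, 1], msg_vec=[0, 3, 1]; VV[0]=max(VV[0],msg_vec) then VV[0][0]++ -> VV[0]=[2, 3, 1]
Event 7: SEND 1->0: VV[1][1]++ -> VV[1]=[0, 4, 1], msg_vec=[0, 4, 1]; VV[0]=max(VV[0],msg_vec) then VV[0][0]++ -> VV[0]=[3, 4, 1]
Event 2 stamp: [0, 0, 2]
Event 5 stamp: [0, 0, 3]
[0, 0, 2] <= [0, 0, 3]? True
[0, 0, 3] <= [0, 0, 2]? False
Relation: before

Answer: before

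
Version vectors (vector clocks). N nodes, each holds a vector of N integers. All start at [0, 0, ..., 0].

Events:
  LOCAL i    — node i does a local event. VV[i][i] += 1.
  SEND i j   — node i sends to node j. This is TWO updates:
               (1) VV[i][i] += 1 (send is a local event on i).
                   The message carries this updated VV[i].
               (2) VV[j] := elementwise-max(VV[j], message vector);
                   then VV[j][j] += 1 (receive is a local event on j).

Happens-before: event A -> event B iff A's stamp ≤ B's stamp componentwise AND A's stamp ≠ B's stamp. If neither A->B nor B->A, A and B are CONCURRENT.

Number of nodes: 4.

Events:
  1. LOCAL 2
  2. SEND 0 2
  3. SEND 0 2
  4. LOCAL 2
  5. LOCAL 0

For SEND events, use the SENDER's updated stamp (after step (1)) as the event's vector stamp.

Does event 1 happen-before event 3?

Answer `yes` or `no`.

Initial: VV[0]=[0, 0, 0, 0]
Initial: VV[1]=[0, 0, 0, 0]
Initial: VV[2]=[0, 0, 0, 0]
Initial: VV[3]=[0, 0, 0, 0]
Event 1: LOCAL 2: VV[2][2]++ -> VV[2]=[0, 0, 1, 0]
Event 2: SEND 0->2: VV[0][0]++ -> VV[0]=[1, 0, 0, 0], msg_vec=[1, 0, 0, 0]; VV[2]=max(VV[2],msg_vec) then VV[2][2]++ -> VV[2]=[1, 0, 2, 0]
Event 3: SEND 0->2: VV[0][0]++ -> VV[0]=[2, 0, 0, 0], msg_vec=[2, 0, 0, 0]; VV[2]=max(VV[2],msg_vec) then VV[2][2]++ -> VV[2]=[2, 0, 3, 0]
Event 4: LOCAL 2: VV[2][2]++ -> VV[2]=[2, 0, 4, 0]
Event 5: LOCAL 0: VV[0][0]++ -> VV[0]=[3, 0, 0, 0]
Event 1 stamp: [0, 0, 1, 0]
Event 3 stamp: [2, 0, 0, 0]
[0, 0, 1, 0] <= [2, 0, 0, 0]? False. Equal? False. Happens-before: False

Answer: no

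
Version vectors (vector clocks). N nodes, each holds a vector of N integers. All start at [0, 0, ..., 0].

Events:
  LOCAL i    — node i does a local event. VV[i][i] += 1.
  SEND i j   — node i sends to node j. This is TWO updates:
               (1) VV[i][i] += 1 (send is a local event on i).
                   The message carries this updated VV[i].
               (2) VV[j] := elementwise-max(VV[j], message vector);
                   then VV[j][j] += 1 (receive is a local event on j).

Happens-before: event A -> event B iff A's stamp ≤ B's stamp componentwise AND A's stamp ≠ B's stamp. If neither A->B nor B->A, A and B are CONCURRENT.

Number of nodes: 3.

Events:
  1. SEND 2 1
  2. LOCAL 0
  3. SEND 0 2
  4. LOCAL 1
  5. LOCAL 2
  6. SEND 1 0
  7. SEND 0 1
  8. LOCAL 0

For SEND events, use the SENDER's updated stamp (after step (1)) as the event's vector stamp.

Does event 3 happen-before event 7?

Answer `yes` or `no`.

Initial: VV[0]=[0, 0, 0]
Initial: VV[1]=[0, 0, 0]
Initial: VV[2]=[0, 0, 0]
Event 1: SEND 2->1: VV[2][2]++ -> VV[2]=[0, 0, 1], msg_vec=[0, 0, 1]; VV[1]=max(VV[1],msg_vec) then VV[1][1]++ -> VV[1]=[0, 1, 1]
Event 2: LOCAL 0: VV[0][0]++ -> VV[0]=[1, 0, 0]
Event 3: SEND 0->2: VV[0][0]++ -> VV[0]=[2, 0, 0], msg_vec=[2, 0, 0]; VV[2]=max(VV[2],msg_vec) then VV[2][2]++ -> VV[2]=[2, 0, 2]
Event 4: LOCAL 1: VV[1][1]++ -> VV[1]=[0, 2, 1]
Event 5: LOCAL 2: VV[2][2]++ -> VV[2]=[2, 0, 3]
Event 6: SEND 1->0: VV[1][1]++ -> VV[1]=[0, 3, 1], msg_vec=[0, 3, 1]; VV[0]=max(VV[0],msg_vec) then VV[0][0]++ -> VV[0]=[3, 3, 1]
Event 7: SEND 0->1: VV[0][0]++ -> VV[0]=[4, 3, 1], msg_vec=[4, 3, 1]; VV[1]=max(VV[1],msg_vec) then VV[1][1]++ -> VV[1]=[4, 4, 1]
Event 8: LOCAL 0: VV[0][0]++ -> VV[0]=[5, 3, 1]
Event 3 stamp: [2, 0, 0]
Event 7 stamp: [4, 3, 1]
[2, 0, 0] <= [4, 3, 1]? True. Equal? False. Happens-before: True

Answer: yes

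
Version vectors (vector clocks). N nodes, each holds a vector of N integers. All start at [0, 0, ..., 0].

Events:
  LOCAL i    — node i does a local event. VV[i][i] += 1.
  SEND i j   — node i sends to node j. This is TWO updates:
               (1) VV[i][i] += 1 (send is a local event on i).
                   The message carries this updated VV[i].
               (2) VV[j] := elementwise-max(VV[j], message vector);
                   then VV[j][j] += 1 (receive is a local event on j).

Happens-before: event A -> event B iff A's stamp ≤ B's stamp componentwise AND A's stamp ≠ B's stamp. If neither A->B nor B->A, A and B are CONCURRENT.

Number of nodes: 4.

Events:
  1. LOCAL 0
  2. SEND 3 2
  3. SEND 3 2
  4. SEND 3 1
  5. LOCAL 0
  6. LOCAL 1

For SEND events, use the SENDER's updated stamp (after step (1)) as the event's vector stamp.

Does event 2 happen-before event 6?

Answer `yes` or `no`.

Initial: VV[0]=[0, 0, 0, 0]
Initial: VV[1]=[0, 0, 0, 0]
Initial: VV[2]=[0, 0, 0, 0]
Initial: VV[3]=[0, 0, 0, 0]
Event 1: LOCAL 0: VV[0][0]++ -> VV[0]=[1, 0, 0, 0]
Event 2: SEND 3->2: VV[3][3]++ -> VV[3]=[0, 0, 0, 1], msg_vec=[0, 0, 0, 1]; VV[2]=max(VV[2],msg_vec) then VV[2][2]++ -> VV[2]=[0, 0, 1, 1]
Event 3: SEND 3->2: VV[3][3]++ -> VV[3]=[0, 0, 0, 2], msg_vec=[0, 0, 0, 2]; VV[2]=max(VV[2],msg_vec) then VV[2][2]++ -> VV[2]=[0, 0, 2, 2]
Event 4: SEND 3->1: VV[3][3]++ -> VV[3]=[0, 0, 0, 3], msg_vec=[0, 0, 0, 3]; VV[1]=max(VV[1],msg_vec) then VV[1][1]++ -> VV[1]=[0, 1, 0, 3]
Event 5: LOCAL 0: VV[0][0]++ -> VV[0]=[2, 0, 0, 0]
Event 6: LOCAL 1: VV[1][1]++ -> VV[1]=[0, 2, 0, 3]
Event 2 stamp: [0, 0, 0, 1]
Event 6 stamp: [0, 2, 0, 3]
[0, 0, 0, 1] <= [0, 2, 0, 3]? True. Equal? False. Happens-before: True

Answer: yes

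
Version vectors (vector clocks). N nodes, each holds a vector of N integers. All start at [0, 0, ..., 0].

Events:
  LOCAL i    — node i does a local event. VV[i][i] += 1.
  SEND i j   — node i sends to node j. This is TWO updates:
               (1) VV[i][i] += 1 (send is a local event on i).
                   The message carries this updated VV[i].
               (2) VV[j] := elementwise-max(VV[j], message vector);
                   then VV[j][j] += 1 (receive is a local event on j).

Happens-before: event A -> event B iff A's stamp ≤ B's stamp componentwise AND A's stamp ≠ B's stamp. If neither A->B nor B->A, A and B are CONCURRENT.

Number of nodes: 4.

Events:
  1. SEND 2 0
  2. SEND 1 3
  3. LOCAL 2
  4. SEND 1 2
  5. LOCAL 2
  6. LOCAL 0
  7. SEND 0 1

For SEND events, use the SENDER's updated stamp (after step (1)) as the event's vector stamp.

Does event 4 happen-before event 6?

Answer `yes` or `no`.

Answer: no

Derivation:
Initial: VV[0]=[0, 0, 0, 0]
Initial: VV[1]=[0, 0, 0, 0]
Initial: VV[2]=[0, 0, 0, 0]
Initial: VV[3]=[0, 0, 0, 0]
Event 1: SEND 2->0: VV[2][2]++ -> VV[2]=[0, 0, 1, 0], msg_vec=[0, 0, 1, 0]; VV[0]=max(VV[0],msg_vec) then VV[0][0]++ -> VV[0]=[1, 0, 1, 0]
Event 2: SEND 1->3: VV[1][1]++ -> VV[1]=[0, 1, 0, 0], msg_vec=[0, 1, 0, 0]; VV[3]=max(VV[3],msg_vec) then VV[3][3]++ -> VV[3]=[0, 1, 0, 1]
Event 3: LOCAL 2: VV[2][2]++ -> VV[2]=[0, 0, 2, 0]
Event 4: SEND 1->2: VV[1][1]++ -> VV[1]=[0, 2, 0, 0], msg_vec=[0, 2, 0, 0]; VV[2]=max(VV[2],msg_vec) then VV[2][2]++ -> VV[2]=[0, 2, 3, 0]
Event 5: LOCAL 2: VV[2][2]++ -> VV[2]=[0, 2, 4, 0]
Event 6: LOCAL 0: VV[0][0]++ -> VV[0]=[2, 0, 1, 0]
Event 7: SEND 0->1: VV[0][0]++ -> VV[0]=[3, 0, 1, 0], msg_vec=[3, 0, 1, 0]; VV[1]=max(VV[1],msg_vec) then VV[1][1]++ -> VV[1]=[3, 3, 1, 0]
Event 4 stamp: [0, 2, 0, 0]
Event 6 stamp: [2, 0, 1, 0]
[0, 2, 0, 0] <= [2, 0, 1, 0]? False. Equal? False. Happens-before: False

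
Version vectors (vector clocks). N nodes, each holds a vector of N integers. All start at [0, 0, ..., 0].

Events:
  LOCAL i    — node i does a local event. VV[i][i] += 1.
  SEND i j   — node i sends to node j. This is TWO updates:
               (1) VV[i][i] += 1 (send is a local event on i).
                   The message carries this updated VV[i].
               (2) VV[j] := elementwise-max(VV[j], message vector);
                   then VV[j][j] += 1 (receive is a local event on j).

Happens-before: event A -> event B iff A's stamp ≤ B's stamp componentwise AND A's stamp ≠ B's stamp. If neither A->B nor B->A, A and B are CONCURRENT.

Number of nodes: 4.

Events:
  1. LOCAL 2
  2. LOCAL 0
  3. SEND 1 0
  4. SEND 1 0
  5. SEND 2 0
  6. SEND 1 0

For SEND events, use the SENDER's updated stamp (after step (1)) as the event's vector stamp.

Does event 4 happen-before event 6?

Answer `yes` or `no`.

Initial: VV[0]=[0, 0, 0, 0]
Initial: VV[1]=[0, 0, 0, 0]
Initial: VV[2]=[0, 0, 0, 0]
Initial: VV[3]=[0, 0, 0, 0]
Event 1: LOCAL 2: VV[2][2]++ -> VV[2]=[0, 0, 1, 0]
Event 2: LOCAL 0: VV[0][0]++ -> VV[0]=[1, 0, 0, 0]
Event 3: SEND 1->0: VV[1][1]++ -> VV[1]=[0, 1, 0, 0], msg_vec=[0, 1, 0, 0]; VV[0]=max(VV[0],msg_vec) then VV[0][0]++ -> VV[0]=[2, 1, 0, 0]
Event 4: SEND 1->0: VV[1][1]++ -> VV[1]=[0, 2, 0, 0], msg_vec=[0, 2, 0, 0]; VV[0]=max(VV[0],msg_vec) then VV[0][0]++ -> VV[0]=[3, 2, 0, 0]
Event 5: SEND 2->0: VV[2][2]++ -> VV[2]=[0, 0, 2, 0], msg_vec=[0, 0, 2, 0]; VV[0]=max(VV[0],msg_vec) then VV[0][0]++ -> VV[0]=[4, 2, 2, 0]
Event 6: SEND 1->0: VV[1][1]++ -> VV[1]=[0, 3, 0, 0], msg_vec=[0, 3, 0, 0]; VV[0]=max(VV[0],msg_vec) then VV[0][0]++ -> VV[0]=[5, 3, 2, 0]
Event 4 stamp: [0, 2, 0, 0]
Event 6 stamp: [0, 3, 0, 0]
[0, 2, 0, 0] <= [0, 3, 0, 0]? True. Equal? False. Happens-before: True

Answer: yes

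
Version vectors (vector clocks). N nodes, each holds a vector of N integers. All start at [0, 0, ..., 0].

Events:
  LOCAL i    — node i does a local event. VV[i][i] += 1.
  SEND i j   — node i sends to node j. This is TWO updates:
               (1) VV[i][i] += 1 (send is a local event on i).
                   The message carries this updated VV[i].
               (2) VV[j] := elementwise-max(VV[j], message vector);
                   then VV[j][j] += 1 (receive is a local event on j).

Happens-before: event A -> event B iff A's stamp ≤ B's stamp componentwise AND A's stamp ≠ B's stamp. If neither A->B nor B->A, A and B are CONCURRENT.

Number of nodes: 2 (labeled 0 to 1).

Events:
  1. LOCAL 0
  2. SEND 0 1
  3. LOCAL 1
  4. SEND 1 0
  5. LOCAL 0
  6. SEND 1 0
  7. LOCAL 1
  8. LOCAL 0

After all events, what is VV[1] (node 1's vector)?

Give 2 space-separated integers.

Answer: 2 5

Derivation:
Initial: VV[0]=[0, 0]
Initial: VV[1]=[0, 0]
Event 1: LOCAL 0: VV[0][0]++ -> VV[0]=[1, 0]
Event 2: SEND 0->1: VV[0][0]++ -> VV[0]=[2, 0], msg_vec=[2, 0]; VV[1]=max(VV[1],msg_vec) then VV[1][1]++ -> VV[1]=[2, 1]
Event 3: LOCAL 1: VV[1][1]++ -> VV[1]=[2, 2]
Event 4: SEND 1->0: VV[1][1]++ -> VV[1]=[2, 3], msg_vec=[2, 3]; VV[0]=max(VV[0],msg_vec) then VV[0][0]++ -> VV[0]=[3, 3]
Event 5: LOCAL 0: VV[0][0]++ -> VV[0]=[4, 3]
Event 6: SEND 1->0: VV[1][1]++ -> VV[1]=[2, 4], msg_vec=[2, 4]; VV[0]=max(VV[0],msg_vec) then VV[0][0]++ -> VV[0]=[5, 4]
Event 7: LOCAL 1: VV[1][1]++ -> VV[1]=[2, 5]
Event 8: LOCAL 0: VV[0][0]++ -> VV[0]=[6, 4]
Final vectors: VV[0]=[6, 4]; VV[1]=[2, 5]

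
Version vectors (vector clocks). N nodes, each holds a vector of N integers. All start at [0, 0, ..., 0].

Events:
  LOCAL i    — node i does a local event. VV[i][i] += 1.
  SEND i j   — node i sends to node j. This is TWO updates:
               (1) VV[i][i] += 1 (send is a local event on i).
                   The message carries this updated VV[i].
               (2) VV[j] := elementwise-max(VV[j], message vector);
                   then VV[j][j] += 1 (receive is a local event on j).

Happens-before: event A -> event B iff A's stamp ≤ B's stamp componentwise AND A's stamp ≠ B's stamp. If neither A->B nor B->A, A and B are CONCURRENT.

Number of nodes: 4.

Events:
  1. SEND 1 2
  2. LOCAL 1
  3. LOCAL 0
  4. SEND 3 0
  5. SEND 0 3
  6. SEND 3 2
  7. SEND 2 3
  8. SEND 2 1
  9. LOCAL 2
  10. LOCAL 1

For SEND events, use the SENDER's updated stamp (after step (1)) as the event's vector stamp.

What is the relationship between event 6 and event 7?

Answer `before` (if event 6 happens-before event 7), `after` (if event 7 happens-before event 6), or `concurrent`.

Answer: before

Derivation:
Initial: VV[0]=[0, 0, 0, 0]
Initial: VV[1]=[0, 0, 0, 0]
Initial: VV[2]=[0, 0, 0, 0]
Initial: VV[3]=[0, 0, 0, 0]
Event 1: SEND 1->2: VV[1][1]++ -> VV[1]=[0, 1, 0, 0], msg_vec=[0, 1, 0, 0]; VV[2]=max(VV[2],msg_vec) then VV[2][2]++ -> VV[2]=[0, 1, 1, 0]
Event 2: LOCAL 1: VV[1][1]++ -> VV[1]=[0, 2, 0, 0]
Event 3: LOCAL 0: VV[0][0]++ -> VV[0]=[1, 0, 0, 0]
Event 4: SEND 3->0: VV[3][3]++ -> VV[3]=[0, 0, 0, 1], msg_vec=[0, 0, 0, 1]; VV[0]=max(VV[0],msg_vec) then VV[0][0]++ -> VV[0]=[2, 0, 0, 1]
Event 5: SEND 0->3: VV[0][0]++ -> VV[0]=[3, 0, 0, 1], msg_vec=[3, 0, 0, 1]; VV[3]=max(VV[3],msg_vec) then VV[3][3]++ -> VV[3]=[3, 0, 0, 2]
Event 6: SEND 3->2: VV[3][3]++ -> VV[3]=[3, 0, 0, 3], msg_vec=[3, 0, 0, 3]; VV[2]=max(VV[2],msg_vec) then VV[2][2]++ -> VV[2]=[3, 1, 2, 3]
Event 7: SEND 2->3: VV[2][2]++ -> VV[2]=[3, 1, 3, 3], msg_vec=[3, 1, 3, 3]; VV[3]=max(VV[3],msg_vec) then VV[3][3]++ -> VV[3]=[3, 1, 3, 4]
Event 8: SEND 2->1: VV[2][2]++ -> VV[2]=[3, 1, 4, 3], msg_vec=[3, 1, 4, 3]; VV[1]=max(VV[1],msg_vec) then VV[1][1]++ -> VV[1]=[3, 3, 4, 3]
Event 9: LOCAL 2: VV[2][2]++ -> VV[2]=[3, 1, 5, 3]
Event 10: LOCAL 1: VV[1][1]++ -> VV[1]=[3, 4, 4, 3]
Event 6 stamp: [3, 0, 0, 3]
Event 7 stamp: [3, 1, 3, 3]
[3, 0, 0, 3] <= [3, 1, 3, 3]? True
[3, 1, 3, 3] <= [3, 0, 0, 3]? False
Relation: before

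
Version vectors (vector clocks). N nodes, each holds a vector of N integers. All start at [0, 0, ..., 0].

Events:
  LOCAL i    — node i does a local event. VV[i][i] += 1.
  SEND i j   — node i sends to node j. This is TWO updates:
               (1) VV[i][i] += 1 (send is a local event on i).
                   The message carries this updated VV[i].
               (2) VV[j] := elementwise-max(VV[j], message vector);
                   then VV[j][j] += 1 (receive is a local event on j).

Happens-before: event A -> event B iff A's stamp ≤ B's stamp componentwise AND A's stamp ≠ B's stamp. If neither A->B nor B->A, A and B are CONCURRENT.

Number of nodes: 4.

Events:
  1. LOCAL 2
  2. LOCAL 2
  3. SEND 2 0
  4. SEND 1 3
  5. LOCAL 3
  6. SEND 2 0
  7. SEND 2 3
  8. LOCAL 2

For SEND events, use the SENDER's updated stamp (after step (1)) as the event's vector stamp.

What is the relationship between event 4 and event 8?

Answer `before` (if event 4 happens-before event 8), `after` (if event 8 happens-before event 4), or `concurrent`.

Initial: VV[0]=[0, 0, 0, 0]
Initial: VV[1]=[0, 0, 0, 0]
Initial: VV[2]=[0, 0, 0, 0]
Initial: VV[3]=[0, 0, 0, 0]
Event 1: LOCAL 2: VV[2][2]++ -> VV[2]=[0, 0, 1, 0]
Event 2: LOCAL 2: VV[2][2]++ -> VV[2]=[0, 0, 2, 0]
Event 3: SEND 2->0: VV[2][2]++ -> VV[2]=[0, 0, 3, 0], msg_vec=[0, 0, 3, 0]; VV[0]=max(VV[0],msg_vec) then VV[0][0]++ -> VV[0]=[1, 0, 3, 0]
Event 4: SEND 1->3: VV[1][1]++ -> VV[1]=[0, 1, 0, 0], msg_vec=[0, 1, 0, 0]; VV[3]=max(VV[3],msg_vec) then VV[3][3]++ -> VV[3]=[0, 1, 0, 1]
Event 5: LOCAL 3: VV[3][3]++ -> VV[3]=[0, 1, 0, 2]
Event 6: SEND 2->0: VV[2][2]++ -> VV[2]=[0, 0, 4, 0], msg_vec=[0, 0, 4, 0]; VV[0]=max(VV[0],msg_vec) then VV[0][0]++ -> VV[0]=[2, 0, 4, 0]
Event 7: SEND 2->3: VV[2][2]++ -> VV[2]=[0, 0, 5, 0], msg_vec=[0, 0, 5, 0]; VV[3]=max(VV[3],msg_vec) then VV[3][3]++ -> VV[3]=[0, 1, 5, 3]
Event 8: LOCAL 2: VV[2][2]++ -> VV[2]=[0, 0, 6, 0]
Event 4 stamp: [0, 1, 0, 0]
Event 8 stamp: [0, 0, 6, 0]
[0, 1, 0, 0] <= [0, 0, 6, 0]? False
[0, 0, 6, 0] <= [0, 1, 0, 0]? False
Relation: concurrent

Answer: concurrent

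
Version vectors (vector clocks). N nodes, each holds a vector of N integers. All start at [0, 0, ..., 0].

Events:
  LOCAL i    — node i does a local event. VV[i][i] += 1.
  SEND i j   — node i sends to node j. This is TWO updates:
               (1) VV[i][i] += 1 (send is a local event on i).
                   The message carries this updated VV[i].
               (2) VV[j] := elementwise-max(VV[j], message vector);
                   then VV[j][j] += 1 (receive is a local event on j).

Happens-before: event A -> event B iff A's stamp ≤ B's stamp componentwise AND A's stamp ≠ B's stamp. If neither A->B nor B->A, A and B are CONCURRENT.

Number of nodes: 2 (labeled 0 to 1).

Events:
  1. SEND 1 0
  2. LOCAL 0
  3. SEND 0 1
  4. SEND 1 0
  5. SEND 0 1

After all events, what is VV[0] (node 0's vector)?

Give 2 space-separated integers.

Initial: VV[0]=[0, 0]
Initial: VV[1]=[0, 0]
Event 1: SEND 1->0: VV[1][1]++ -> VV[1]=[0, 1], msg_vec=[0, 1]; VV[0]=max(VV[0],msg_vec) then VV[0][0]++ -> VV[0]=[1, 1]
Event 2: LOCAL 0: VV[0][0]++ -> VV[0]=[2, 1]
Event 3: SEND 0->1: VV[0][0]++ -> VV[0]=[3, 1], msg_vec=[3, 1]; VV[1]=max(VV[1],msg_vec) then VV[1][1]++ -> VV[1]=[3, 2]
Event 4: SEND 1->0: VV[1][1]++ -> VV[1]=[3, 3], msg_vec=[3, 3]; VV[0]=max(VV[0],msg_vec) then VV[0][0]++ -> VV[0]=[4, 3]
Event 5: SEND 0->1: VV[0][0]++ -> VV[0]=[5, 3], msg_vec=[5, 3]; VV[1]=max(VV[1],msg_vec) then VV[1][1]++ -> VV[1]=[5, 4]
Final vectors: VV[0]=[5, 3]; VV[1]=[5, 4]

Answer: 5 3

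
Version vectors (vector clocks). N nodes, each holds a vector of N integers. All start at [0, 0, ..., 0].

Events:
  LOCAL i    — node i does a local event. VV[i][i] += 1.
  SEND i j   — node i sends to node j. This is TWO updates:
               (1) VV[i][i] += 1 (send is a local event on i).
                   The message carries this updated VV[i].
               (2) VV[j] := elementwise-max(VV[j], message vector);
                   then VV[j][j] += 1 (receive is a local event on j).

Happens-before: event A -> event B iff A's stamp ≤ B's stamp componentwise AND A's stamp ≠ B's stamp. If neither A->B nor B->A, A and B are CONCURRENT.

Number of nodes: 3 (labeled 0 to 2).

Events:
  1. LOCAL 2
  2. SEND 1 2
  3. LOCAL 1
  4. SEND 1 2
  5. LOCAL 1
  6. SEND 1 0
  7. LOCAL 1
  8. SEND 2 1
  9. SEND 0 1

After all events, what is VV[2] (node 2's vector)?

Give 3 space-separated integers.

Answer: 0 3 4

Derivation:
Initial: VV[0]=[0, 0, 0]
Initial: VV[1]=[0, 0, 0]
Initial: VV[2]=[0, 0, 0]
Event 1: LOCAL 2: VV[2][2]++ -> VV[2]=[0, 0, 1]
Event 2: SEND 1->2: VV[1][1]++ -> VV[1]=[0, 1, 0], msg_vec=[0, 1, 0]; VV[2]=max(VV[2],msg_vec) then VV[2][2]++ -> VV[2]=[0, 1, 2]
Event 3: LOCAL 1: VV[1][1]++ -> VV[1]=[0, 2, 0]
Event 4: SEND 1->2: VV[1][1]++ -> VV[1]=[0, 3, 0], msg_vec=[0, 3, 0]; VV[2]=max(VV[2],msg_vec) then VV[2][2]++ -> VV[2]=[0, 3, 3]
Event 5: LOCAL 1: VV[1][1]++ -> VV[1]=[0, 4, 0]
Event 6: SEND 1->0: VV[1][1]++ -> VV[1]=[0, 5, 0], msg_vec=[0, 5, 0]; VV[0]=max(VV[0],msg_vec) then VV[0][0]++ -> VV[0]=[1, 5, 0]
Event 7: LOCAL 1: VV[1][1]++ -> VV[1]=[0, 6, 0]
Event 8: SEND 2->1: VV[2][2]++ -> VV[2]=[0, 3, 4], msg_vec=[0, 3, 4]; VV[1]=max(VV[1],msg_vec) then VV[1][1]++ -> VV[1]=[0, 7, 4]
Event 9: SEND 0->1: VV[0][0]++ -> VV[0]=[2, 5, 0], msg_vec=[2, 5, 0]; VV[1]=max(VV[1],msg_vec) then VV[1][1]++ -> VV[1]=[2, 8, 4]
Final vectors: VV[0]=[2, 5, 0]; VV[1]=[2, 8, 4]; VV[2]=[0, 3, 4]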